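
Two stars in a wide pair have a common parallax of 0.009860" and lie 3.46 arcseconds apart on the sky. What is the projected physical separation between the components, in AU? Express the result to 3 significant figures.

351 AU

d = 1/p = 1/0.009860″ = 101.42 pc.
At distance d (pc), an angle of θ arcsec spans θ·d AU: s = 3.46 × 101.42 = 350.91 AU.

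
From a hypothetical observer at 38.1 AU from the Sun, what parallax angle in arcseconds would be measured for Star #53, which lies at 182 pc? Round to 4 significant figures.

0.2093 arcsec

p (arcsec) = B (AU) / d (pc).
p = 38.1 / 182 = 0.20934 arcsec.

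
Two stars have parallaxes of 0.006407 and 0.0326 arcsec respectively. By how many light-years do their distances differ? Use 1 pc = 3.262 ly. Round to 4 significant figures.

d_A = 1/0.006407″ = 156.08 pc; d_B = 1/0.03260″ = 30.675 pc.
|d_B − d_A| = |30.675 − 156.08| = 125.41 pc = 125.41 × 3.262 ly = 409.09 ly.

409.1 ly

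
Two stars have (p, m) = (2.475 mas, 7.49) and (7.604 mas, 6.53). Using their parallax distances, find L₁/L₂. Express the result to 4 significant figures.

L₁/L₂ = 3.899

d₁ = 1/p₁ = 1/0.002475″ = 404.04 pc; d₂ = 1/p₂ = 1/0.007604″ = 131.51 pc.
M₁ = m₁ − 5 log₁₀ d₁ + 5 = 7.49 − 13.0321 + 5 = -0.5421.
M₂ = 6.53 − 10.5948 + 5 = 0.9352.
L₁/L₂ = 10^(0.4(M₂ − M₁)) = 10^(0.4 × 1.4773) = 10^0.59092 = 3.8987.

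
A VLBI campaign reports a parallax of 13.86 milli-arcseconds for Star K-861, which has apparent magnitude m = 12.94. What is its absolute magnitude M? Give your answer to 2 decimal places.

M = 8.65

d = 1/p = 1/0.01386″ = 72.15 pc.
m − M = 5 log₁₀(72.15) − 5 = 9.2912 − 5 = 4.2912.
M = m − (m − M) = 12.94 − 4.2912 = 8.65.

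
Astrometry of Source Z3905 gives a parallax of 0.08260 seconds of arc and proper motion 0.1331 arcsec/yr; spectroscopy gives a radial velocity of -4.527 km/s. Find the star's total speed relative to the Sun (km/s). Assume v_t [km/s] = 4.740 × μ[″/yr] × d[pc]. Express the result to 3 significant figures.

d = 1/p = 1/0.08260″ = 12.107 pc.
v_t = 4.740 μ d = 4.740 × 0.1331 × 12.107 = 7.6382 km/s.
v = √(v_r² + v_t²) = √((-4.527)² + 7.6382²) = √78.8358 = 8.879 km/s.

8.88 km/s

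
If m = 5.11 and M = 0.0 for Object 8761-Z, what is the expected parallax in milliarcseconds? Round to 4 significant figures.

m − M = 5.11 − 0.0 = 5.11.
d = 10^((m−M)/5 + 1) = 10^2.022 = 105.2 pc.
p = 1/d = 1/105.2 = 0.0095057 arcsec = 9.5057 mas.

9.506 mas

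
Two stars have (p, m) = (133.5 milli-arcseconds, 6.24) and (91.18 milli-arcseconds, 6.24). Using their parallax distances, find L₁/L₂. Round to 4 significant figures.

d₁ = 1/p₁ = 1/0.1335″ = 7.4906 pc; d₂ = 1/p₂ = 1/0.09118″ = 10.967 pc.
M₁ = m₁ − 5 log₁₀ d₁ + 5 = 6.24 − 4.3726 + 5 = 6.8674.
M₂ = 6.24 − 5.2004 + 5 = 6.0396.
L₁/L₂ = 10^(0.4(M₂ − M₁)) = 10^(0.4 × (-0.8278)) = 10^(-0.33112) = 0.46653.

L₁/L₂ = 0.4665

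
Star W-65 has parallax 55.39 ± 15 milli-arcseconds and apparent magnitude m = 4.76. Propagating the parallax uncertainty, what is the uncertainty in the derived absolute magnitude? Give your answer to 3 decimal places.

σ_M = 0.588 mag

M = m − 5 log₁₀ d + 5 = m + 5 log₁₀ p + 5, so ∂M/∂p = 5/(p ln 10).
σ_M = (5/ln 10) · (σ_p/p) = 2.1715 × 15/55.39 = 2.1715 × 0.27081 = 0.58806.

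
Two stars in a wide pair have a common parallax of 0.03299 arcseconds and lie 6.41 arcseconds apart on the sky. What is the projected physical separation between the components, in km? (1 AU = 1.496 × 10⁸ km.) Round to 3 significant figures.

2.91 × 10^10 km

d = 1/p = 1/0.03299″ = 30.312 pc.
At distance d (pc), an angle of θ arcsec spans θ·d AU: s = 6.41 × 30.312 = 194.3 AU.
= 194.3 × 1.496 × 10⁸ km = 2.9067 × 10^10 km.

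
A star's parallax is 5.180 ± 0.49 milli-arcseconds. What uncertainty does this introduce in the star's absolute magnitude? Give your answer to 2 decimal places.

M = m − 5 log₁₀ d + 5 = m + 5 log₁₀ p + 5, so ∂M/∂p = 5/(p ln 10).
σ_M = (5/ln 10) · (σ_p/p) = 2.1715 × 0.49/5.180 = 2.1715 × 0.094595 = 0.20541.

σ_M = 0.21 mag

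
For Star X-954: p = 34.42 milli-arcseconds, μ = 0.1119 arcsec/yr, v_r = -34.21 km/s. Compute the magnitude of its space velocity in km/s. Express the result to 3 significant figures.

d = 1/p = 1/0.03442″ = 29.053 pc.
v_t = 4.740 μ d = 4.740 × 0.1119 × 29.053 = 15.41 km/s.
v = √(v_r² + v_t²) = √((-34.21)² + 15.41²) = √1407.79 = 37.521 km/s.

37.5 km/s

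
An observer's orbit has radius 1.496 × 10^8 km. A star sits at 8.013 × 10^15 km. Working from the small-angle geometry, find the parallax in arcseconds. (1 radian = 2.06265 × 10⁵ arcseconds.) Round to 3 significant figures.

0.00385 arcsec

θ ≈ B/d = (1.496 × 10^8) / (8.013 × 10^15) = 1.8670 × 10^-8 rad.
In arcseconds: 1.8670 × 10^-8 × 206265 = 0.003851″.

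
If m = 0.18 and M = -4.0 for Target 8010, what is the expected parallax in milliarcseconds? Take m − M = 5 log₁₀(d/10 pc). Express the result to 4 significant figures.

14.59 mas

m − M = 0.18 − (-4.0) = 4.18.
d = 10^((m−M)/5 + 1) = 10^1.836 = 68.549 pc.
p = 1/d = 1/68.549 = 0.014588 arcsec = 14.588 mas.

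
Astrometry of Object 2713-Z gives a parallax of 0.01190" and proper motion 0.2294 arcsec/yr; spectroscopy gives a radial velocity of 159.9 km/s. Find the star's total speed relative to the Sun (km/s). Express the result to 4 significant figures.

d = 1/p = 1/0.01190″ = 84.034 pc.
v_t = 4.740 μ d = 4.740 × 0.2294 × 84.034 = 91.375 km/s.
v = √(v_r² + v_t²) = √(159.9² + 91.375²) = √33917.4 = 184.17 km/s.

184.2 km/s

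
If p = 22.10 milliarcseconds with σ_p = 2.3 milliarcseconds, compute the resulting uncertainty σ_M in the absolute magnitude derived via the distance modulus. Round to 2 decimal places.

σ_M = 0.23 mag

M = m − 5 log₁₀ d + 5 = m + 5 log₁₀ p + 5, so ∂M/∂p = 5/(p ln 10).
σ_M = (5/ln 10) · (σ_p/p) = 2.1715 × 2.3/22.10 = 2.1715 × 0.10407 = 0.22599.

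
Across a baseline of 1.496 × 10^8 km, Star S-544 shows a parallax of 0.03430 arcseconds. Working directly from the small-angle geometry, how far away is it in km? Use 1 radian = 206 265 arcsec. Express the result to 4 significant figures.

8.996 × 10^14 km

θ = 0.03430″ = 0.03430/206265 = 1.6629 × 10^-7 rad.
d = B/θ = (1.496 × 10^8) / (1.6629 × 10^-7) = 8.9963 × 10^14 km.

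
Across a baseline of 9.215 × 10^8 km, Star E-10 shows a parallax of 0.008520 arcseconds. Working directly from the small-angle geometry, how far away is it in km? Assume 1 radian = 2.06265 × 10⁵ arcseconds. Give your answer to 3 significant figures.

θ = 0.008520″ = 0.008520/206265 = 4.1306 × 10^-8 rad.
d = B/θ = (9.215 × 10^8) / (4.1306 × 10^-8) = 2.2309 × 10^16 km.

2.23 × 10^16 km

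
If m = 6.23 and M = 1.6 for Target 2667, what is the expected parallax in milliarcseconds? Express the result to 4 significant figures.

11.86 mas

m − M = 6.23 − 1.6 = 4.63.
d = 10^((m−M)/5 + 1) = 10^1.926 = 84.333 pc.
p = 1/d = 1/84.333 = 0.011858 arcsec = 11.858 mas.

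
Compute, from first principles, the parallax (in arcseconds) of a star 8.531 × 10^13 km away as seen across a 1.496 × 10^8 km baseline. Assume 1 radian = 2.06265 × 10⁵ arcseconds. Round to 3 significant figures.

θ ≈ B/d = (1.496 × 10^8) / (8.531 × 10^13) = 1.7536 × 10^-6 rad.
In arcseconds: 1.7536 × 10^-6 × 206265 = 0.36171″.

0.362 arcsec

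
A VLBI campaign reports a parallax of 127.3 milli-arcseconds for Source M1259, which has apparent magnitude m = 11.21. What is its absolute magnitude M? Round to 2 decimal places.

M = 11.73

d = 1/p = 1/0.1273″ = 7.8555 pc.
m − M = 5 log₁₀(7.8555) − 5 = 4.4759 − 5 = -0.5241.
M = m − (m − M) = 11.21 − (-0.5241) = 11.73.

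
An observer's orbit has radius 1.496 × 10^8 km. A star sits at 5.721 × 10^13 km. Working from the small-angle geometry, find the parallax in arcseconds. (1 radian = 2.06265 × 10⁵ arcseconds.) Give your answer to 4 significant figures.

0.5394 arcsec

θ ≈ B/d = (1.496 × 10^8) / (5.721 × 10^13) = 2.6149 × 10^-6 rad.
In arcseconds: 2.6149 × 10^-6 × 206265 = 0.53936″.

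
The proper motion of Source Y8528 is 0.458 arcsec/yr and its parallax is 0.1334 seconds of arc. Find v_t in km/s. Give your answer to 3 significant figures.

d = 1/p = 1/0.1334″ = 7.4963 pc.
v_t = 4.74 × μ × d = 4.74 × 0.458 × 7.4963 = 16.274 km/s.

16.3 km/s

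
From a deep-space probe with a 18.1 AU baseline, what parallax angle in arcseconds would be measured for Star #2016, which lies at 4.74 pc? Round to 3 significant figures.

3.82 arcsec

p (arcsec) = B (AU) / d (pc).
p = 18.1 / 4.74 = 3.8186 arcsec.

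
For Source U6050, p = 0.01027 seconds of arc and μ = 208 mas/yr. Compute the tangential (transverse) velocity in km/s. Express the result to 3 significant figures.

d = 1/p = 1/0.01027″ = 97.371 pc.
μ = 208 mas/yr = 0.208 ″/yr.
v_t = 4.74 × μ × d = 4.74 × 0.208 × 97.371 = 96 km/s.

96.0 km/s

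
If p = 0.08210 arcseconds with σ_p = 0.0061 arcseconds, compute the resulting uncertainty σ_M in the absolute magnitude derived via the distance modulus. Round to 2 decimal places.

M = m − 5 log₁₀ d + 5 = m + 5 log₁₀ p + 5, so ∂M/∂p = 5/(p ln 10).
σ_M = (5/ln 10) · (σ_p/p) = 2.1715 × 0.0061/0.08210 = 2.1715 × 0.0743 = 0.16134.

σ_M = 0.16 mag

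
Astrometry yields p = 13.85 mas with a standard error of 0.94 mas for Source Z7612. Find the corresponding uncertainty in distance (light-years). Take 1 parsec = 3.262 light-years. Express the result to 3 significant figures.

16.0 ly

d = 1/p, so σ_d = σ_p / p².
σ_d = 0.000940 / (0.01385)² = 0.000940 / 0.00019182 = 4.9004 pc = 4.9004 × 3.262 ly = 15.985 ly.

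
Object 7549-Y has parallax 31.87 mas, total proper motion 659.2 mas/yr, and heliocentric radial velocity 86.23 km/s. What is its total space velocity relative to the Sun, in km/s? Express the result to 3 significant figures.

131 km/s

d = 1/p = 1/0.03187″ = 31.377 pc.
μ = 659.2 mas/yr = 0.6592 ″/yr.
v_t = 4.740 μ d = 4.740 × 0.6592 × 31.377 = 98.041 km/s.
v = √(v_r² + v_t²) = √(86.23² + 98.041²) = √17047.7 = 130.57 km/s.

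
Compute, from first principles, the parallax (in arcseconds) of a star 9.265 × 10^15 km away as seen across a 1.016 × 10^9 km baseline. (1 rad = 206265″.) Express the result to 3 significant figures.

θ ≈ B/d = (1.016 × 10^9) / (9.265 × 10^15) = 1.0966 × 10^-7 rad.
In arcseconds: 1.0966 × 10^-7 × 206265 = 0.022619″.

0.0226 arcsec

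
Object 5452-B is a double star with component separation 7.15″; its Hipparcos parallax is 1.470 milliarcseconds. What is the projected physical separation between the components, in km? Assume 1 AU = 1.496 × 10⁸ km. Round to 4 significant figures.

7.276 × 10^11 km

d = 1/p = 1/0.001470″ = 680.27 pc.
At distance d (pc), an angle of θ arcsec spans θ·d AU: s = 7.15 × 680.27 = 4863.9 AU.
= 4863.9 × 1.496 × 10⁸ km = 7.2764 × 10^11 km.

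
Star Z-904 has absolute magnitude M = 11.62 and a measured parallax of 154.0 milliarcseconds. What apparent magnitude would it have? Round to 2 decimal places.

d = 1/p = 1/0.1540″ = 6.4935 pc.
m − M = 5 log₁₀ d − 5 = 5 log₁₀(6.4935) − 5 = 4.0624 − 5 = -0.9376.
m = M + (m − M) = 11.62 + (-0.9376) = 10.68.

m = 10.68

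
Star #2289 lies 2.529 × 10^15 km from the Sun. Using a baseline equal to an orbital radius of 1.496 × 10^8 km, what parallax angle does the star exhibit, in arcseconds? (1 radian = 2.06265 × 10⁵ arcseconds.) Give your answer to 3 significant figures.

0.0122 arcsec

θ ≈ B/d = (1.496 × 10^8) / (2.529 × 10^15) = 5.9154 × 10^-8 rad.
In arcseconds: 5.9154 × 10^-8 × 206265 = 0.012201″.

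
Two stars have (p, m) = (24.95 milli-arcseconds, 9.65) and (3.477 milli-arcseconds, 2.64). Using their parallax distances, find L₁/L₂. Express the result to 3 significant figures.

L₁/L₂ = 3.05 × 10^-5

d₁ = 1/p₁ = 1/0.02495″ = 40.08 pc; d₂ = 1/p₂ = 1/0.003477″ = 287.6 pc.
M₁ = m₁ − 5 log₁₀ d₁ + 5 = 9.65 − 8.0146 + 5 = 6.6354.
M₂ = 2.64 − 12.2939 + 5 = -4.6539.
L₁/L₂ = 10^(0.4(M₂ − M₁)) = 10^(0.4 × (-11.2893)) = 10^(-4.51572) = 0.000030499.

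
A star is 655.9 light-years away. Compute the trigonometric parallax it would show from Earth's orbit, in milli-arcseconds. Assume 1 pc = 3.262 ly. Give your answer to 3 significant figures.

d = 655.9 ly ÷ 3.262 = 201.07 pc.
p = 1/d = 1/201.07 = 0.0049734 arcsec.
= 0.0049734 × 1000 = 4.9734 mas.

4.97 mas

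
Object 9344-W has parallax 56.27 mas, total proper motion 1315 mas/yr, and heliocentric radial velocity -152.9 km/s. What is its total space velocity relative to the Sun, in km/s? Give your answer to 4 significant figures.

d = 1/p = 1/0.05627″ = 17.771 pc.
μ = 1315 mas/yr = 1.315 ″/yr.
v_t = 4.740 μ d = 4.740 × 1.315 × 17.771 = 110.77 km/s.
v = √(v_r² + v_t²) = √((-152.9)² + 110.77²) = √35648.4 = 188.81 km/s.

188.8 km/s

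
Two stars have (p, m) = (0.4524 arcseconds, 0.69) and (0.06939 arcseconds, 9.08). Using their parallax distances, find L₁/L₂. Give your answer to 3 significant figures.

d₁ = 1/p₁ = 1/0.4524″ = 2.2104 pc; d₂ = 1/p₂ = 1/0.06939″ = 14.411 pc.
M₁ = m₁ − 5 log₁₀ d₁ + 5 = 0.69 − 1.7224 + 5 = 3.9676.
M₂ = 9.08 − 5.7935 + 5 = 8.2865.
L₁/L₂ = 10^(0.4(M₂ − M₁)) = 10^(0.4 × 4.3189) = 10^1.72756 = 53.402.

L₁/L₂ = 53.4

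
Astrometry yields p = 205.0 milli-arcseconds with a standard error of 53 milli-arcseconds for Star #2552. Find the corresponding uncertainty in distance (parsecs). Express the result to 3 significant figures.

1.26 pc

d = 1/p, so σ_d = σ_p / p².
σ_d = 0.0530 / (0.2050)² = 0.0530 / 0.042025 = 1.2612 pc.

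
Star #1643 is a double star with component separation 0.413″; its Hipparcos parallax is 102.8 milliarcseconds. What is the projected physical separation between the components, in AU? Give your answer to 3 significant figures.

d = 1/p = 1/0.1028″ = 9.7276 pc.
At distance d (pc), an angle of θ arcsec spans θ·d AU: s = 0.413 × 9.7276 = 4.0175 AU.

4.02 AU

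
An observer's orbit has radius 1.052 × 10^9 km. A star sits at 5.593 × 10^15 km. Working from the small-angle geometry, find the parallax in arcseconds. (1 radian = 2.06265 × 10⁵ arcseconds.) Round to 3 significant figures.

0.0388 arcsec

θ ≈ B/d = (1.052 × 10^9) / (5.593 × 10^15) = 1.8809 × 10^-7 rad.
In arcseconds: 1.8809 × 10^-7 × 206265 = 0.038796″.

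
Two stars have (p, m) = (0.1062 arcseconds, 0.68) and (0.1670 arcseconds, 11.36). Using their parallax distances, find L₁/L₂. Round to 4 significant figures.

L₁/L₂ = 46260

d₁ = 1/p₁ = 1/0.1062″ = 9.4162 pc; d₂ = 1/p₂ = 1/0.1670″ = 5.988 pc.
M₁ = m₁ − 5 log₁₀ d₁ + 5 = 0.68 − 4.8694 + 5 = 0.8106.
M₂ = 11.36 − 3.8864 + 5 = 12.4736.
L₁/L₂ = 10^(0.4(M₂ − M₁)) = 10^(0.4 × 11.6630) = 10^4.66520 = 46259.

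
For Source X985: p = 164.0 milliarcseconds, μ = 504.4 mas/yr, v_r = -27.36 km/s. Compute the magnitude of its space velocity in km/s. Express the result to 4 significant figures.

31.00 km/s

d = 1/p = 1/0.1640″ = 6.0976 pc.
μ = 504.4 mas/yr = 0.5044 ″/yr.
v_t = 4.740 μ d = 4.740 × 0.5044 × 6.0976 = 14.578 km/s.
v = √(v_r² + v_t²) = √((-27.36)² + 14.578²) = √961.088 = 31.001 km/s.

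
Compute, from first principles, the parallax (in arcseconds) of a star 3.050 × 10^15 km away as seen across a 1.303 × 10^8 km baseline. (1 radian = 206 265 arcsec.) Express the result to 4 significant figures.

θ ≈ B/d = (1.303 × 10^8) / (3.050 × 10^15) = 4.2721 × 10^-8 rad.
In arcseconds: 4.2721 × 10^-8 × 206265 = 0.0088118″.

0.008812 arcsec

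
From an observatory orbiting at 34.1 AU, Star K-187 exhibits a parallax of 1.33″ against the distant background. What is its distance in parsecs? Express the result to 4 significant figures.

25.64 pc

With baseline B (in AU) and parallax p (in arcsec), d = B/p parsecs.
d = 34.1 / 1.33 = 25.639 pc.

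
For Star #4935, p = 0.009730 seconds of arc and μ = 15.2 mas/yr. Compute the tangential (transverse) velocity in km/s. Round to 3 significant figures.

7.40 km/s

d = 1/p = 1/0.009730″ = 102.77 pc.
μ = 15.2 mas/yr = 0.0152 ″/yr.
v_t = 4.74 × μ × d = 4.74 × 0.0152 × 102.77 = 7.4044 km/s.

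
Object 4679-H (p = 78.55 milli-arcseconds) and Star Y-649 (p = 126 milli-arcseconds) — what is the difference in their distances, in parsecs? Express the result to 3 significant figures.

d_A = 1/0.07855″ = 12.731 pc; d_B = 1/0.1260″ = 7.9365 pc.
|d_B − d_A| = |7.9365 − 12.731| = 4.7945 pc.

4.79 pc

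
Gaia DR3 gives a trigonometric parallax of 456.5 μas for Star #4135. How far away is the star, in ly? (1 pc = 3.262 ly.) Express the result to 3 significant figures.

p = 456.5 μas = 0.0004565 arcsec.
d = 1/p = 1/0.0004565 = 2190.6 pc.
In light-years: 2190.6 × 3.262 = 7145.7 ly.

7150 ly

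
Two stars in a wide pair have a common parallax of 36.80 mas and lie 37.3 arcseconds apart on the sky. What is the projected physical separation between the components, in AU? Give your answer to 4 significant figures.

1014 AU

d = 1/p = 1/0.03680″ = 27.174 pc.
At distance d (pc), an angle of θ arcsec spans θ·d AU: s = 37.3 × 27.174 = 1013.6 AU.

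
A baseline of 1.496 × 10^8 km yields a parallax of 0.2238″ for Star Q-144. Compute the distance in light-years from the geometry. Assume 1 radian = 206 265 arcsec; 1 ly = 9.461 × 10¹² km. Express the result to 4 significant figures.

θ = 0.2238″ = 0.2238/206265 = 1.0850 × 10^-6 rad.
d = B/θ = (1.496 × 10^8) / (1.0850 × 10^-6) = 1.3788 × 10^14 km = (1.3788 × 10^14) / (9.461 × 10^12) ly = 14.574 ly.

14.57 ly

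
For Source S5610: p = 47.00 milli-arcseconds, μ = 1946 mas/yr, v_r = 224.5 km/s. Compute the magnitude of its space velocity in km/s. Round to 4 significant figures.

d = 1/p = 1/0.04700″ = 21.277 pc.
μ = 1946 mas/yr = 1.946 ″/yr.
v_t = 4.740 μ d = 4.740 × 1.946 × 21.277 = 196.26 km/s.
v = √(v_r² + v_t²) = √(224.5² + 196.26²) = √88918.2 = 298.19 km/s.

298.2 km/s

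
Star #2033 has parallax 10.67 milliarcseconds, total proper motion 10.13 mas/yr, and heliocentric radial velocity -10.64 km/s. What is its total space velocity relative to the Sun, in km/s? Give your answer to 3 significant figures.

d = 1/p = 1/0.01067″ = 93.721 pc.
μ = 10.13 mas/yr = 0.01013 ″/yr.
v_t = 4.740 μ d = 4.740 × 0.01013 × 93.721 = 4.5001 km/s.
v = √(v_r² + v_t²) = √((-10.64)² + 4.5001²) = √133.461 = 11.553 km/s.

11.6 km/s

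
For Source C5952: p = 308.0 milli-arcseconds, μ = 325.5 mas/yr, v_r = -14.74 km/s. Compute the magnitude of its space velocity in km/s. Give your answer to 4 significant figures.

15.57 km/s

d = 1/p = 1/0.3080″ = 3.2468 pc.
μ = 325.5 mas/yr = 0.3255 ″/yr.
v_t = 4.740 μ d = 4.740 × 0.3255 × 3.2468 = 5.0094 km/s.
v = √(v_r² + v_t²) = √((-14.74)² + 5.0094²) = √242.362 = 15.568 km/s.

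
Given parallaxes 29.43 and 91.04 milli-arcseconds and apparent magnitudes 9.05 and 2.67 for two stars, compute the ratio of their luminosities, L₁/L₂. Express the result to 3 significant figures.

L₁/L₂ = 0.0268

d₁ = 1/p₁ = 1/0.02943″ = 33.979 pc; d₂ = 1/p₂ = 1/0.09104″ = 10.984 pc.
M₁ = m₁ − 5 log₁₀ d₁ + 5 = 9.05 − 7.6561 + 5 = 6.3939.
M₂ = 2.67 − 5.2038 + 5 = 2.4662.
L₁/L₂ = 10^(0.4(M₂ − M₁)) = 10^(0.4 × (-3.9277)) = 10^(-1.57108) = 0.026848.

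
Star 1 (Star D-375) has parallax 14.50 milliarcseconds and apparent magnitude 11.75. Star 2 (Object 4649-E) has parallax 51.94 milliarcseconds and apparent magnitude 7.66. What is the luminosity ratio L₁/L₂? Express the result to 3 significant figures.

L₁/L₂ = 0.297

d₁ = 1/p₁ = 1/0.01450″ = 68.966 pc; d₂ = 1/p₂ = 1/0.05194″ = 19.253 pc.
M₁ = m₁ − 5 log₁₀ d₁ + 5 = 11.75 − 9.1932 + 5 = 7.5568.
M₂ = 7.66 − 6.4225 + 5 = 6.2375.
L₁/L₂ = 10^(0.4(M₂ − M₁)) = 10^(0.4 × (-1.3193)) = 10^(-0.52772) = 0.29667.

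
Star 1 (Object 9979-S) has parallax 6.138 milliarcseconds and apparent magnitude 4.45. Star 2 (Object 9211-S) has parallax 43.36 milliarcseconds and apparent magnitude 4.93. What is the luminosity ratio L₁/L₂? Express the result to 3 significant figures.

L₁/L₂ = 77.6

d₁ = 1/p₁ = 1/0.006138″ = 162.92 pc; d₂ = 1/p₂ = 1/0.04336″ = 23.063 pc.
M₁ = m₁ − 5 log₁₀ d₁ + 5 = 4.45 − 11.0599 + 5 = -1.6099.
M₂ = 4.93 − 6.8146 + 5 = 3.1154.
L₁/L₂ = 10^(0.4(M₂ − M₁)) = 10^(0.4 × 4.7253) = 10^1.89012 = 77.646.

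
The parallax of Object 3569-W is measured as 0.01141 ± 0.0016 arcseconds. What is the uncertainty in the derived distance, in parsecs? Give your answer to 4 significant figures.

d = 1/p, so σ_d = σ_p / p².
σ_d = 0.00160 / (0.01141)² = 0.00160 / 0.00013019 = 12.29 pc.

12.29 pc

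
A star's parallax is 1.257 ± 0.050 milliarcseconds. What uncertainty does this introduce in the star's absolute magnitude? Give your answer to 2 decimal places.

σ_M = 0.09 mag

M = m − 5 log₁₀ d + 5 = m + 5 log₁₀ p + 5, so ∂M/∂p = 5/(p ln 10).
σ_M = (5/ln 10) · (σ_p/p) = 2.1715 × 0.050/1.257 = 2.1715 × 0.039777 = 0.086376.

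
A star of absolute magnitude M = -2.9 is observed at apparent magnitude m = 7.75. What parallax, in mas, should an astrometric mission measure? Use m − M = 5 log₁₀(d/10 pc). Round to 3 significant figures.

m − M = 7.75 − (-2.9) = 10.65.
d = 10^((m−M)/5 + 1) = 10^3.130 = 1349 pc.
p = 1/d = 1/1349 = 0.00074129 arcsec = 0.74129 mas.

0.741 mas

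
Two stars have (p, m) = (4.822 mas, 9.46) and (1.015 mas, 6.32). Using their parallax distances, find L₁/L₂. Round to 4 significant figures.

L₁/L₂ = 0.002457

d₁ = 1/p₁ = 1/0.004822″ = 207.38 pc; d₂ = 1/p₂ = 1/0.001015″ = 985.22 pc.
M₁ = m₁ − 5 log₁₀ d₁ + 5 = 9.46 − 11.5838 + 5 = 2.8762.
M₂ = 6.32 − 14.9677 + 5 = -3.6477.
L₁/L₂ = 10^(0.4(M₂ − M₁)) = 10^(0.4 × (-6.5239)) = 10^(-2.60956) = 0.0024572.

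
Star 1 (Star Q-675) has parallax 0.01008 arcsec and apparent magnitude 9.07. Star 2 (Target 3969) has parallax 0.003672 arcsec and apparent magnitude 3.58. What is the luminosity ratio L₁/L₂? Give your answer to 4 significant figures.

d₁ = 1/p₁ = 1/0.01008″ = 99.206 pc; d₂ = 1/p₂ = 1/0.003672″ = 272.33 pc.
M₁ = m₁ − 5 log₁₀ d₁ + 5 = 9.07 − 9.9827 + 5 = 4.0873.
M₂ = 3.58 − 12.1755 + 5 = -3.5955.
L₁/L₂ = 10^(0.4(M₂ − M₁)) = 10^(0.4 × (-7.6828)) = 10^(-3.07312) = 0.00084505.

L₁/L₂ = 0.0008451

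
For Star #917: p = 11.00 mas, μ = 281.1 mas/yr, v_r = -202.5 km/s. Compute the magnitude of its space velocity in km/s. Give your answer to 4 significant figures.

d = 1/p = 1/0.01100″ = 90.909 pc.
μ = 281.1 mas/yr = 0.2811 ″/yr.
v_t = 4.740 μ d = 4.740 × 0.2811 × 90.909 = 121.13 km/s.
v = √(v_r² + v_t²) = √((-202.5)² + 121.13²) = √55678.7 = 235.96 km/s.

236.0 km/s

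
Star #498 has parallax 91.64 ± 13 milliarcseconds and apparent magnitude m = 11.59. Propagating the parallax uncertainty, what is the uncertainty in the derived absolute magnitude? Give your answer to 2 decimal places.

M = m − 5 log₁₀ d + 5 = m + 5 log₁₀ p + 5, so ∂M/∂p = 5/(p ln 10).
σ_M = (5/ln 10) · (σ_p/p) = 2.1715 × 13/91.64 = 2.1715 × 0.14186 = 0.30805.

σ_M = 0.31 mag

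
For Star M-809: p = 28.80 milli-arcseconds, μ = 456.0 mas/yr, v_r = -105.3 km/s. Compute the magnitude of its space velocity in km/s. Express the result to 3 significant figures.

d = 1/p = 1/0.02880″ = 34.722 pc.
μ = 456.0 mas/yr = 0.4560 ″/yr.
v_t = 4.740 μ d = 4.740 × 0.4560 × 34.722 = 75.05 km/s.
v = √(v_r² + v_t²) = √((-105.3)² + 75.05²) = √16720.6 = 129.31 km/s.

129 km/s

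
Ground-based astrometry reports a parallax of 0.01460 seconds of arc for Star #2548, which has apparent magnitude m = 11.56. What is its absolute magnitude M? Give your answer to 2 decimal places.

M = 7.38

d = 1/p = 1/0.01460″ = 68.493 pc.
m − M = 5 log₁₀(68.493) − 5 = 9.1782 − 5 = 4.1782.
M = m − (m − M) = 11.56 − 4.1782 = 7.38.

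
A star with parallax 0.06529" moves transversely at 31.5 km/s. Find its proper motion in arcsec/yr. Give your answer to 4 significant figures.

0.4339 arcsec/yr

d = 1/p = 1/0.06529″ = 15.316 pc.
μ = v_t / (4.74 d) = 31.5 / (4.74 × 15.316) = 31.5 / 72.598 = 0.4339 ″/yr.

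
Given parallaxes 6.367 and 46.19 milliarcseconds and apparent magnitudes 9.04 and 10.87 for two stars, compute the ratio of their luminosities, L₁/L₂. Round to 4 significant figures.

d₁ = 1/p₁ = 1/0.006367″ = 157.06 pc; d₂ = 1/p₂ = 1/0.04619″ = 21.65 pc.
M₁ = m₁ − 5 log₁₀ d₁ + 5 = 9.04 − 10.9803 + 5 = 3.0597.
M₂ = 10.87 − 6.6773 + 5 = 9.1927.
L₁/L₂ = 10^(0.4(M₂ − M₁)) = 10^(0.4 × 6.1330) = 10^2.45320 = 283.92.

L₁/L₂ = 283.9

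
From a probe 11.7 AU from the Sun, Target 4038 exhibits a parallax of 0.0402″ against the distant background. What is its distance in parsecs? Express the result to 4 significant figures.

With baseline B (in AU) and parallax p (in arcsec), d = B/p parsecs.
d = 11.7 / 0.0402 = 291.04 pc.

291.0 pc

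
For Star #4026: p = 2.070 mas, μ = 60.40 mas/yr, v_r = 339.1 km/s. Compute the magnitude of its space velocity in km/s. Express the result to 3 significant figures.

d = 1/p = 1/0.002070″ = 483.09 pc.
μ = 60.40 mas/yr = 0.06040 ″/yr.
v_t = 4.740 μ d = 4.740 × 0.06040 × 483.09 = 138.31 km/s.
v = √(v_r² + v_t²) = √(339.1² + 138.31²) = √134118 = 366.22 km/s.

366 km/s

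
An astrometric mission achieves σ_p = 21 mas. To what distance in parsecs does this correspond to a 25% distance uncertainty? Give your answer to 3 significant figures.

σ_d/d = σ_p/p, so the condition is σ_p/p ≤ 0.25, i.e. p ≥ σ_p/0.25.
p_min = 21/0.25 = 84 mas = 0.084 arcsec.
d_max = 1/p_min = 1/0.084 = 11.905 pc.

11.9 pc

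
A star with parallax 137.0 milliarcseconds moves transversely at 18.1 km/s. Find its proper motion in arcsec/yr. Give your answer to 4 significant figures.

0.5231 arcsec/yr

d = 1/p = 1/0.1370″ = 7.2993 pc.
μ = v_t / (4.74 d) = 18.1 / (4.74 × 7.2993) = 18.1 / 34.599 = 0.52314 ″/yr.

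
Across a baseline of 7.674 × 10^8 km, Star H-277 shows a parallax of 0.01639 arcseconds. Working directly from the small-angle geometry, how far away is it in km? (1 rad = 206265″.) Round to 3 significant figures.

9.66 × 10^15 km

θ = 0.01639″ = 0.01639/206265 = 7.9461 × 10^-8 rad.
d = B/θ = (7.674 × 10^8) / (7.9461 × 10^-8) = 9.6576 × 10^15 km.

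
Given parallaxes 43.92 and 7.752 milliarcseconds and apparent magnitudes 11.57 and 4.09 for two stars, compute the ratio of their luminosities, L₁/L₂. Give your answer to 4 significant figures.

L₁/L₂ = 3.173 × 10^-5

d₁ = 1/p₁ = 1/0.04392″ = 22.769 pc; d₂ = 1/p₂ = 1/0.007752″ = 129 pc.
M₁ = m₁ − 5 log₁₀ d₁ + 5 = 11.57 − 6.7867 + 5 = 9.7833.
M₂ = 4.09 − 10.5529 + 5 = -1.4629.
L₁/L₂ = 10^(0.4(M₂ − M₁)) = 10^(0.4 × (-11.2462)) = 10^(-4.49848) = 0.000031734.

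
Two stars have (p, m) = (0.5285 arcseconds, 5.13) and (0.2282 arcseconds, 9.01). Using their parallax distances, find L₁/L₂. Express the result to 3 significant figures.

L₁/L₂ = 6.65

d₁ = 1/p₁ = 1/0.5285″ = 1.8921 pc; d₂ = 1/p₂ = 1/0.2282″ = 4.3821 pc.
M₁ = m₁ − 5 log₁₀ d₁ + 5 = 5.13 − 1.3847 + 5 = 8.7453.
M₂ = 9.01 − 3.2084 + 5 = 10.8016.
L₁/L₂ = 10^(0.4(M₂ − M₁)) = 10^(0.4 × 2.0563) = 10^0.82252 = 6.6454.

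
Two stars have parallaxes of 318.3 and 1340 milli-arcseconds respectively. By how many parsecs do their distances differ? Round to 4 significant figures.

d_A = 1/0.3183″ = 3.1417 pc; d_B = 1/1.340″ = 0.74627 pc.
|d_B − d_A| = |0.74627 − 3.1417| = 2.3954 pc.

2.395 pc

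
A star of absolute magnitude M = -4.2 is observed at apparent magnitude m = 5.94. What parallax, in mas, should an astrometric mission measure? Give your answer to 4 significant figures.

m − M = 5.94 − (-4.2) = 10.14.
d = 10^((m−M)/5 + 1) = 10^3.028 = 1066.6 pc.
p = 1/d = 1/1066.6 = 0.00093756 arcsec = 0.93756 mas.

0.9376 mas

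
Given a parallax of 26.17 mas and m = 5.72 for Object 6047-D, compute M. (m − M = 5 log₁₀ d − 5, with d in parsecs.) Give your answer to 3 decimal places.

M = 2.809

d = 1/p = 1/0.02617″ = 38.212 pc.
m − M = 5 log₁₀(38.212) − 5 = 7.9110 − 5 = 2.9110.
M = m − (m − M) = 5.72 − 2.9110 = 2.809.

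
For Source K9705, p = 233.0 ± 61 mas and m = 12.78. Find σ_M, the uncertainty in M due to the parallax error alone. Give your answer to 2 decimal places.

M = m − 5 log₁₀ d + 5 = m + 5 log₁₀ p + 5, so ∂M/∂p = 5/(p ln 10).
σ_M = (5/ln 10) · (σ_p/p) = 2.1715 × 61/233.0 = 2.1715 × 0.2618 = 0.5685.

σ_M = 0.57 mag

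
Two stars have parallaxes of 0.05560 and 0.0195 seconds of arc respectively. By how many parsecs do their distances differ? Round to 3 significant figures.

d_A = 1/0.05560″ = 17.986 pc; d_B = 1/0.01950″ = 51.282 pc.
|d_B − d_A| = |51.282 − 17.986| = 33.296 pc.

33.3 pc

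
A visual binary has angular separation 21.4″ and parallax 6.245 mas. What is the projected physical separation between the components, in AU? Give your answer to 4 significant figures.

d = 1/p = 1/0.006245″ = 160.13 pc.
At distance d (pc), an angle of θ arcsec spans θ·d AU: s = 21.4 × 160.13 = 3426.8 AU.

3427 AU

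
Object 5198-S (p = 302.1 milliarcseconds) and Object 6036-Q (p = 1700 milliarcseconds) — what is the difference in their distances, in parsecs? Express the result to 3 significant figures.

2.72 pc

d_A = 1/0.3021″ = 3.3102 pc; d_B = 1/1.700″ = 0.58824 pc.
|d_B − d_A| = |0.58824 − 3.3102| = 2.722 pc.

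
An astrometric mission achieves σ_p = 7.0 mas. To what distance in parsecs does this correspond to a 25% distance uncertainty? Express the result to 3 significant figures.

σ_d/d = σ_p/p, so the condition is σ_p/p ≤ 0.25, i.e. p ≥ σ_p/0.25.
p_min = 7.0/0.25 = 28 mas = 0.028 arcsec.
d_max = 1/p_min = 1/0.028 = 35.714 pc.

35.7 pc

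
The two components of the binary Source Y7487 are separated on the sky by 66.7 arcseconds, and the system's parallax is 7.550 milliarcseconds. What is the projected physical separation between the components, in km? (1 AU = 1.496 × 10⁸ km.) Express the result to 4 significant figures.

d = 1/p = 1/0.007550″ = 132.45 pc.
At distance d (pc), an angle of θ arcsec spans θ·d AU: s = 66.7 × 132.45 = 8834.4 AU.
= 8834.4 × 1.496 × 10⁸ km = 1.3216 × 10^12 km.

1.322 × 10^12 km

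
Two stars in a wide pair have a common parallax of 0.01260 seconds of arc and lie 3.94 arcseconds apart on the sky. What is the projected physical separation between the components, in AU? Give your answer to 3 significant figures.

d = 1/p = 1/0.01260″ = 79.365 pc.
At distance d (pc), an angle of θ arcsec spans θ·d AU: s = 3.94 × 79.365 = 312.7 AU.

313 AU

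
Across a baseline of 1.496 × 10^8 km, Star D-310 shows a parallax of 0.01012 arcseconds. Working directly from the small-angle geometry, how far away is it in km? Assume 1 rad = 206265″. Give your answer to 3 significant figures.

θ = 0.01012″ = 0.01012/206265 = 4.9063 × 10^-8 rad.
d = B/θ = (1.496 × 10^8) / (4.9063 × 10^-8) = 3.0491 × 10^15 km.

3.05 × 10^15 km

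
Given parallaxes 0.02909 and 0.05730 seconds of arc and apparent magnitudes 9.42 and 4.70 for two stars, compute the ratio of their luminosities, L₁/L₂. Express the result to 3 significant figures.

L₁/L₂ = 0.0502

d₁ = 1/p₁ = 1/0.02909″ = 34.376 pc; d₂ = 1/p₂ = 1/0.05730″ = 17.452 pc.
M₁ = m₁ − 5 log₁₀ d₁ + 5 = 9.42 − 7.6813 + 5 = 6.7387.
M₂ = 4.70 − 6.2092 + 5 = 3.4908.
L₁/L₂ = 10^(0.4(M₂ − M₁)) = 10^(0.4 × (-3.2479)) = 10^(-1.29916) = 0.050216.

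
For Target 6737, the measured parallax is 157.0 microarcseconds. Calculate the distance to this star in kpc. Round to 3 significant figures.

p = 157.0 microarcseconds = 0.0001570 arcsec.
d = 1/p = 1/0.0001570 = 6369.4 pc.
= 6.3694 kpc.

6.37 kpc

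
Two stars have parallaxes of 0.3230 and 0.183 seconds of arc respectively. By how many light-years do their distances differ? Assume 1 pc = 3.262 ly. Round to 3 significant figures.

d_A = 1/0.3230″ = 3.096 pc; d_B = 1/0.1830″ = 5.4645 pc.
|d_B − d_A| = |5.4645 − 3.096| = 2.3685 pc = 2.3685 × 3.262 ly = 7.726 ly.

7.73 ly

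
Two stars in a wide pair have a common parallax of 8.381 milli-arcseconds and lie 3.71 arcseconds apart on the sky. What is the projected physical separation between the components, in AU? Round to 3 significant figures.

d = 1/p = 1/0.008381″ = 119.32 pc.
At distance d (pc), an angle of θ arcsec spans θ·d AU: s = 3.71 × 119.32 = 442.68 AU.

443 AU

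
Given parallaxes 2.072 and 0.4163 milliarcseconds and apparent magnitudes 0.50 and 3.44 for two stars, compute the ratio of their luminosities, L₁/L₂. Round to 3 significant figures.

L₁/L₂ = 0.605

d₁ = 1/p₁ = 1/0.002072″ = 482.63 pc; d₂ = 1/p₂ = 1/0.0004163″ = 2402.1 pc.
M₁ = m₁ − 5 log₁₀ d₁ + 5 = 0.50 − 13.4181 + 5 = -7.9181.
M₂ = 3.44 − 16.9030 + 5 = -8.4630.
L₁/L₂ = 10^(0.4(M₂ − M₁)) = 10^(0.4 × (-0.5449)) = 10^(-0.21796) = 0.6054.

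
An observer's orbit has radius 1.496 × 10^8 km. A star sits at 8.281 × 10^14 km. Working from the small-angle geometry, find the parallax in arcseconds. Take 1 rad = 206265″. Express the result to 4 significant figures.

0.03726 arcsec

θ ≈ B/d = (1.496 × 10^8) / (8.281 × 10^14) = 1.8065 × 10^-7 rad.
In arcseconds: 1.8065 × 10^-7 × 206265 = 0.037262″.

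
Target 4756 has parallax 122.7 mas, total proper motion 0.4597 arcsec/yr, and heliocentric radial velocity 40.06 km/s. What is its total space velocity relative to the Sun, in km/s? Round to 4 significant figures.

43.82 km/s

d = 1/p = 1/0.1227″ = 8.15 pc.
v_t = 4.740 μ d = 4.740 × 0.4597 × 8.15 = 17.759 km/s.
v = √(v_r² + v_t²) = √(40.06² + 17.759²) = √1920.19 = 43.82 km/s.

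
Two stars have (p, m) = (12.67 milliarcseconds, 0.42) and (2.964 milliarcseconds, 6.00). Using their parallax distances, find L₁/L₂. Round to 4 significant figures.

L₁/L₂ = 9.337

d₁ = 1/p₁ = 1/0.01267″ = 78.927 pc; d₂ = 1/p₂ = 1/0.002964″ = 337.38 pc.
M₁ = m₁ − 5 log₁₀ d₁ + 5 = 0.42 − 9.4861 + 5 = -4.0661.
M₂ = 6.00 − 12.6406 + 5 = -1.6406.
L₁/L₂ = 10^(0.4(M₂ − M₁)) = 10^(0.4 × 2.4255) = 10^0.97020 = 9.3368.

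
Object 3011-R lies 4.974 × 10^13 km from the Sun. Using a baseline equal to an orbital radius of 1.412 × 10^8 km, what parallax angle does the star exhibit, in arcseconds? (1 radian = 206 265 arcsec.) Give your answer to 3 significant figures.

0.586 arcsec

θ ≈ B/d = (1.412 × 10^8) / (4.974 × 10^13) = 2.8388 × 10^-6 rad.
In arcseconds: 2.8388 × 10^-6 × 206265 = 0.58555″.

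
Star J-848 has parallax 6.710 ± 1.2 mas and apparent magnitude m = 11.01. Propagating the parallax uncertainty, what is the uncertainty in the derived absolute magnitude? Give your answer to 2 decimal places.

M = m − 5 log₁₀ d + 5 = m + 5 log₁₀ p + 5, so ∂M/∂p = 5/(p ln 10).
σ_M = (5/ln 10) · (σ_p/p) = 2.1715 × 1.2/6.710 = 2.1715 × 0.17884 = 0.38835.

σ_M = 0.39 mag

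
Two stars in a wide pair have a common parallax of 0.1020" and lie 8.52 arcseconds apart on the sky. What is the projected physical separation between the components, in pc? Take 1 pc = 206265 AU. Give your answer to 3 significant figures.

d = 1/p = 1/0.1020″ = 9.8039 pc.
At distance d (pc), an angle of θ arcsec spans θ·d AU: s = 8.52 × 9.8039 = 83.529 AU.
= 83.529 / 206265 = 0.00040496 pc.

0.000405 pc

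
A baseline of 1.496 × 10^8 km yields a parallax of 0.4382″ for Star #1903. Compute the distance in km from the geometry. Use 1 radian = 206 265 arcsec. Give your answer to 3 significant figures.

7.04 × 10^13 km

θ = 0.4382″ = 0.4382/206265 = 2.1245 × 10^-6 rad.
d = B/θ = (1.496 × 10^8) / (2.1245 × 10^-6) = 7.0417 × 10^13 km.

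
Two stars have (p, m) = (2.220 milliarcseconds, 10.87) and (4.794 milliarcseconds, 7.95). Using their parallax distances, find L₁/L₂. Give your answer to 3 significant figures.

d₁ = 1/p₁ = 1/0.002220″ = 450.45 pc; d₂ = 1/p₂ = 1/0.004794″ = 208.59 pc.
M₁ = m₁ − 5 log₁₀ d₁ + 5 = 10.87 − 13.2682 + 5 = 2.6018.
M₂ = 7.95 − 11.5965 + 5 = 1.3535.
L₁/L₂ = 10^(0.4(M₂ − M₁)) = 10^(0.4 × (-1.2483)) = 10^(-0.49932) = 0.31672.

L₁/L₂ = 0.317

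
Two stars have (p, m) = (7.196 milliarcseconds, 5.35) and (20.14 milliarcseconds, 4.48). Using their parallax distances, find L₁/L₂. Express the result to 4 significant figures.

d₁ = 1/p₁ = 1/0.007196″ = 138.97 pc; d₂ = 1/p₂ = 1/0.02014″ = 49.652 pc.
M₁ = m₁ − 5 log₁₀ d₁ + 5 = 5.35 − 10.7146 + 5 = -0.3646.
M₂ = 4.48 − 8.4797 + 5 = 1.0003.
L₁/L₂ = 10^(0.4(M₂ − M₁)) = 10^(0.4 × 1.3649) = 10^0.54596 = 3.5153.

L₁/L₂ = 3.515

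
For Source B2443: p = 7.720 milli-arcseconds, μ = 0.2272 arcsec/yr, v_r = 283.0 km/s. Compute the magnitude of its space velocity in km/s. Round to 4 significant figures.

315.5 km/s

d = 1/p = 1/0.007720″ = 129.53 pc.
v_t = 4.740 μ d = 4.740 × 0.2272 × 129.53 = 139.49 km/s.
v = √(v_r² + v_t²) = √(283.0² + 139.49²) = √99546.5 = 315.51 km/s.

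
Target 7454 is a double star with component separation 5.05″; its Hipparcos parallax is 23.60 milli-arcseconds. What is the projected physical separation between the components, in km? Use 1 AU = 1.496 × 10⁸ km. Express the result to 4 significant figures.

d = 1/p = 1/0.02360″ = 42.373 pc.
At distance d (pc), an angle of θ arcsec spans θ·d AU: s = 5.05 × 42.373 = 213.98 AU.
= 213.98 × 1.496 × 10⁸ km = 3.2011 × 10^10 km.

3.201 × 10^10 km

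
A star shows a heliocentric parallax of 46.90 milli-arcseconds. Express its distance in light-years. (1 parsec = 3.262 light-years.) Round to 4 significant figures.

p = 46.90 milli-arcseconds = 0.04690 arcsec.
d = 1/p = 1/0.04690 = 21.322 pc.
In light-years: 21.322 × 3.262 = 69.552 ly.

69.55 light years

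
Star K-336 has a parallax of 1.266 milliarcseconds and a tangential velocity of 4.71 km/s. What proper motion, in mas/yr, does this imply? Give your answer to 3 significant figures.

d = 1/p = 1/0.001266″ = 789.89 pc.
μ = v_t / (4.74 d) = 4.71 / (4.74 × 789.89) = 4.71 / 3744.1 = 0.001258 ″/yr = 1.258 mas/yr.

1.26 mas/yr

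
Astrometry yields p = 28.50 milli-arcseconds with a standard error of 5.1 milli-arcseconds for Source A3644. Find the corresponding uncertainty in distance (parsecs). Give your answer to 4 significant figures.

6.279 pc

d = 1/p, so σ_d = σ_p / p².
σ_d = 0.00510 / (0.02850)² = 0.00510 / 0.00081225 = 6.2789 pc.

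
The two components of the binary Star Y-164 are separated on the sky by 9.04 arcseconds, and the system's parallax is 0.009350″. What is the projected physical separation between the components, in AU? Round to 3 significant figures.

d = 1/p = 1/0.009350″ = 106.95 pc.
At distance d (pc), an angle of θ arcsec spans θ·d AU: s = 9.04 × 106.95 = 966.83 AU.

967 AU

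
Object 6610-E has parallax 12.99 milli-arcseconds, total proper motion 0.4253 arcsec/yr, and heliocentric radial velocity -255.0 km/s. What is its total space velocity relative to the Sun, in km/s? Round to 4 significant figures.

298.5 km/s

d = 1/p = 1/0.01299″ = 76.982 pc.
v_t = 4.740 μ d = 4.740 × 0.4253 × 76.982 = 155.19 km/s.
v = √(v_r² + v_t²) = √((-255.0)² + 155.19²) = √89108.9 = 298.51 km/s.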